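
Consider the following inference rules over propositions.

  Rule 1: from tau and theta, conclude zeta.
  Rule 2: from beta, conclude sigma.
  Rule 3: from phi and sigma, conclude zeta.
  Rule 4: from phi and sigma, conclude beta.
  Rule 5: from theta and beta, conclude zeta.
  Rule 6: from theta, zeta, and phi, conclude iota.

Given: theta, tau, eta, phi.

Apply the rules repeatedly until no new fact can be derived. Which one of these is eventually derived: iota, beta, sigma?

From tau and theta, Rule 1 gives zeta.
theta, zeta, and phi hold, so iota follows (Rule 6).
sigma would need beta (Rule 2), but beta is never established. beta would need phi and sigma (Rule 4), but sigma is never established.

iota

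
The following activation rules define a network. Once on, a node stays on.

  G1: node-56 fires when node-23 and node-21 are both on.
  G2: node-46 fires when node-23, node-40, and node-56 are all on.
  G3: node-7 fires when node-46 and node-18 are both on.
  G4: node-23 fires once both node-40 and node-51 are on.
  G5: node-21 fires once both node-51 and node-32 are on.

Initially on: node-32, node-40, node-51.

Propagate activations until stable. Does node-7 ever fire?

No

node-7 would need node-46 and node-18 (G3), but node-18 never turns on.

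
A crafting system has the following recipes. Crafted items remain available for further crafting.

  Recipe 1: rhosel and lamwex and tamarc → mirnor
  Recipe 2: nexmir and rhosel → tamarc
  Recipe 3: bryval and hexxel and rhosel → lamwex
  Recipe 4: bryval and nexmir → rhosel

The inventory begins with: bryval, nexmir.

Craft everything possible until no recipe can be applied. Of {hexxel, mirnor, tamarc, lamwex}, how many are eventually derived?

1

bryval and nexmir → rhosel (Recipe 4).
Using Recipe 2, nexmir and rhosel make tamarc.
No rule produces hexxel, and it is not given.
mirnor would need rhosel, lamwex, and tamarc (Recipe 1), but lamwex is never obtained.
tamarc: reached.
lamwex would need bryval, hexxel, and rhosel (Recipe 3), but hexxel is never obtained.
Reached: tamarc — 1 of the 4.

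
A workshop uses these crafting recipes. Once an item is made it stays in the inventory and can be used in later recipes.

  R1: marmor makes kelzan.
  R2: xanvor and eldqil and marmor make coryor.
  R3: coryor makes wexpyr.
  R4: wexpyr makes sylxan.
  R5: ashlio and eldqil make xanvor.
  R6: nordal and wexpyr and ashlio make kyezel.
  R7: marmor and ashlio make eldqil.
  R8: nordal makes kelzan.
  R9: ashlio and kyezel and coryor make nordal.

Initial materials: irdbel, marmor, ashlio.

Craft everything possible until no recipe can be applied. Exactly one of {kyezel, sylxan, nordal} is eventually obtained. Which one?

sylxan

Using R7, marmor and ashlio make eldqil.
ashlio and eldqil → xanvor (R5).
xanvor and eldqil and marmor → coryor (R2).
Using R3, coryor makes wexpyr.
Using R4, wexpyr makes sylxan.
kyezel would need nordal, wexpyr, and ashlio (R6), but nordal is never obtained. nordal would need ashlio, kyezel, and coryor (R9), but kyezel is never obtained.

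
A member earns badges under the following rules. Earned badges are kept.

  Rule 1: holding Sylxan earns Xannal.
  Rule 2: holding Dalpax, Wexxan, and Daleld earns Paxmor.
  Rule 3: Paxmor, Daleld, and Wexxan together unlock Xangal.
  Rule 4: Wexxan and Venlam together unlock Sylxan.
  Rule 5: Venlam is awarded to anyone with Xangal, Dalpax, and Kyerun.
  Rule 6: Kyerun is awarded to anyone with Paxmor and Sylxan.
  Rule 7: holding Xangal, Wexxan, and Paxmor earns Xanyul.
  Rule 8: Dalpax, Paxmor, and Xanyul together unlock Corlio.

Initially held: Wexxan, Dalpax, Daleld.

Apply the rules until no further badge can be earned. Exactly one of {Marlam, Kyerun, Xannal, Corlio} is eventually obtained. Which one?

Corlio

With Dalpax, Wexxan, and Daleld, Paxmor is earned (Rule 2).
With Paxmor, Daleld, and Wexxan, Xangal is earned (Rule 3).
With Xangal, Wexxan, and Paxmor, Xanyul is earned (Rule 7).
With Dalpax, Paxmor, and Xanyul, Corlio is earned (Rule 8).
No rule produces Marlam, and it is not given. Xannal would need Sylxan (Rule 1), but Sylxan is never earned. Kyerun would need Paxmor and Sylxan (Rule 6), but Sylxan is never earned.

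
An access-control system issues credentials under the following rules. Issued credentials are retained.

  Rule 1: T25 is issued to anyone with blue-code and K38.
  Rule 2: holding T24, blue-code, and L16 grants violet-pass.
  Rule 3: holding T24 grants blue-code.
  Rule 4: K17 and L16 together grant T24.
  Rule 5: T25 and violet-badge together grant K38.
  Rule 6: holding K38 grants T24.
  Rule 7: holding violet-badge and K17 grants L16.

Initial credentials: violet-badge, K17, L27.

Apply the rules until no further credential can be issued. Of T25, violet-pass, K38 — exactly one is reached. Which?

Holding violet-badge and K17 grants L16 (Rule 7).
Holding K17 and L16 grants T24 (Rule 4).
Holding T24 grants blue-code (Rule 3).
Holding T24, blue-code, and L16 grants violet-pass (Rule 2).
T25 would need blue-code and K38 (Rule 1), but K38 is never granted. K38 would need T25 and violet-badge (Rule 5), but T25 is never granted.

violet-pass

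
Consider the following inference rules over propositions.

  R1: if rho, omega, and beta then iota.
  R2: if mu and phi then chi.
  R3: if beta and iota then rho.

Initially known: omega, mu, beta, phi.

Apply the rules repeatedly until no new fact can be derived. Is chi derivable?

Yes

From mu and phi, R2 gives chi.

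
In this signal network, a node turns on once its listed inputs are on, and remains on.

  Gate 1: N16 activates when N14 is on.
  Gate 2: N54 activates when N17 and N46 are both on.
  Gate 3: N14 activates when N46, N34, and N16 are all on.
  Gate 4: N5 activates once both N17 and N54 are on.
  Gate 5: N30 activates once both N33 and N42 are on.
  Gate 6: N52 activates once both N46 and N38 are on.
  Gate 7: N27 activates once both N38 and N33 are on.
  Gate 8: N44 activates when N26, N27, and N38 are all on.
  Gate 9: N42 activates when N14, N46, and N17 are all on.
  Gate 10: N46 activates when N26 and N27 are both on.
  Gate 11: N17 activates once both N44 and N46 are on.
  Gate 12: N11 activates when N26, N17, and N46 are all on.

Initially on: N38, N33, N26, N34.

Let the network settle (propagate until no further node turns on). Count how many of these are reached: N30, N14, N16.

0

N30 would need N33 and N42 (Gate 5), but N42 never turns on.
N14 would need N46, N34, and N16 (Gate 3), but N16 never turns on.
N16 would need N14 (Gate 1), but N14 never turns on.
None of the 3 are reached.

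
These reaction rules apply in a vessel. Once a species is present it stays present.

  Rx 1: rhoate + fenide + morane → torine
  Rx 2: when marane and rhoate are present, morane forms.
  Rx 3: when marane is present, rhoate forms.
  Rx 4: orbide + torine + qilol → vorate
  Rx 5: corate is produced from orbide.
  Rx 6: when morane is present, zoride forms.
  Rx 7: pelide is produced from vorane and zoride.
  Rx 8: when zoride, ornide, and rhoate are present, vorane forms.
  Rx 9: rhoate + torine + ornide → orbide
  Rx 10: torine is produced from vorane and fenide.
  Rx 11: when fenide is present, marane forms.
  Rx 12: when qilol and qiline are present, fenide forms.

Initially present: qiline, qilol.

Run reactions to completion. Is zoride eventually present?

qilol and qiline present → fenide forms (Rx 12).
fenide present → marane forms (Rx 11).
marane present → rhoate forms (Rx 3).
marane and rhoate present → morane forms (Rx 2).
morane present → zoride forms (Rx 6).

Yes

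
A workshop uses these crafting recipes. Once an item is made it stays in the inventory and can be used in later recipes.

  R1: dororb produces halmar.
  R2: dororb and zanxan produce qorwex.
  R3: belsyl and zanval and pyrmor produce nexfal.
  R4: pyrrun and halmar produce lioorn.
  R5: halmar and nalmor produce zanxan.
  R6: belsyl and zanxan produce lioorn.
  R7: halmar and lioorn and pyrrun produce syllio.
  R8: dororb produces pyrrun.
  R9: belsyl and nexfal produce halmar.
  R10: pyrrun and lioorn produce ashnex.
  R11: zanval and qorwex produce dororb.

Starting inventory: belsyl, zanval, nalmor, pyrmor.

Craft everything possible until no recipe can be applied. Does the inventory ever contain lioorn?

Yes

belsyl and zanval and pyrmor → nexfal (R3).
belsyl and nexfal → halmar (R9).
halmar and nalmor → zanxan (R5).
belsyl and zanxan → lioorn (R6).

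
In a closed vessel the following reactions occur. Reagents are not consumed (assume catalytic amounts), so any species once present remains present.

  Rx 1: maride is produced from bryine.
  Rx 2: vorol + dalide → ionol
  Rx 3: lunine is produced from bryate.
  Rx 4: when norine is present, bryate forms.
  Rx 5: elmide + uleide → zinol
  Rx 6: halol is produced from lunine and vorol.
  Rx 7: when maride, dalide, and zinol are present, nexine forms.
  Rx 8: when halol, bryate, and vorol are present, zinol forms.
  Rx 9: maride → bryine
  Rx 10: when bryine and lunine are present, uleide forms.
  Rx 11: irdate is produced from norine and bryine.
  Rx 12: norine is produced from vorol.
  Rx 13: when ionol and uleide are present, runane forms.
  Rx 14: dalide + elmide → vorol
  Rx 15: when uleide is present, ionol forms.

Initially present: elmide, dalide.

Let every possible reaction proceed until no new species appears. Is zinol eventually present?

dalide and elmide present → vorol forms (Rx 14).
vorol present → norine forms (Rx 12).
norine present → bryate forms (Rx 4).
bryate present → lunine forms (Rx 3).
lunine and vorol present → halol forms (Rx 6).
halol, bryate, and vorol present → zinol forms (Rx 8).

Yes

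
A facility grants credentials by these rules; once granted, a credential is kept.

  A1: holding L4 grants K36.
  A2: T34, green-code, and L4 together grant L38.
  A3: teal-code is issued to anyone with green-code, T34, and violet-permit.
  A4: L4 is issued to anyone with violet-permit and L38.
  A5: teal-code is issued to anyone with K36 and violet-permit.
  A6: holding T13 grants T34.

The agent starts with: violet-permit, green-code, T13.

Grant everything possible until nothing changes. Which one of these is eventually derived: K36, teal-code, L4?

teal-code

Holding T13 grants T34 (A6).
Holding green-code, T34, and violet-permit grants teal-code (A3).
K36 would need L4 (A1), but L4 is never granted. L4 would need violet-permit and L38 (A4), but L38 is never granted.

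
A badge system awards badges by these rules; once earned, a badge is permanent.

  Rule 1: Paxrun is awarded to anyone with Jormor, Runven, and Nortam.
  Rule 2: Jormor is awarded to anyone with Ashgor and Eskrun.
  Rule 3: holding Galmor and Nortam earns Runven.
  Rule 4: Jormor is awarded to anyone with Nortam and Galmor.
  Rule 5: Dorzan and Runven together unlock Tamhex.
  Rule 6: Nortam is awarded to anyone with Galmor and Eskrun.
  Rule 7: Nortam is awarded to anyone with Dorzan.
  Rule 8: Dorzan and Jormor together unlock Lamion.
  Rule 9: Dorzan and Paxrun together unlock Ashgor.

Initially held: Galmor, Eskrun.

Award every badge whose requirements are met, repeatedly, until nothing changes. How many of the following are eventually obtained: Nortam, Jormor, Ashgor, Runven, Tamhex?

With Galmor and Eskrun, Nortam is earned (Rule 6).
With Galmor and Nortam, Runven is earned (Rule 3).
With Nortam and Galmor, Jormor is earned (Rule 4).
Nortam: reached.
Jormor: reached.
Ashgor would need Dorzan and Paxrun (Rule 9), but Dorzan is never earned.
Runven: reached.
Tamhex would need Dorzan and Runven (Rule 5), but Dorzan is never earned.
Reached: Nortam, Jormor, and Runven — 3 of the 5.

3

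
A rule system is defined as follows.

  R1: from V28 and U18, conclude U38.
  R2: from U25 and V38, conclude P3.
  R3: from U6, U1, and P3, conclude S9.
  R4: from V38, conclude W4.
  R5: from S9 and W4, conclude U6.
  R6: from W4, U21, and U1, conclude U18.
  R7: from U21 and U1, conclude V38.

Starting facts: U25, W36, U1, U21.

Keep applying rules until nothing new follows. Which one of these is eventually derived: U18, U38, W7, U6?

U21 and U1 hold, so V38 follows (R7).
V38 holds, so W4 follows (R4).
From W4, U21, and U1, R6 gives U18.
U38 would need V28 and U18 (R1), but V28 is never established. U6 would need S9 and W4 (R5), but S9 is never established. No rule produces W7, and it is not given.

U18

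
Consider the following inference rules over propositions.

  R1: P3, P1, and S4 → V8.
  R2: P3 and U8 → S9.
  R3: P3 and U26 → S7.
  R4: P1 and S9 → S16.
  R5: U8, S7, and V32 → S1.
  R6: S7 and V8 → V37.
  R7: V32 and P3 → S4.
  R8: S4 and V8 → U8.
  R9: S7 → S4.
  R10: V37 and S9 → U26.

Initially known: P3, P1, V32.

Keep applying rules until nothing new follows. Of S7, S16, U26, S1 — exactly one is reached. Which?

V32 and P3 hold, so S4 follows (R7).
From P3, P1, and S4, R1 gives V8.
From S4 and V8, R8 gives U8.
From P3 and U8, R2 gives S9.
P1 and S9 hold, so S16 follows (R4).
U26 would need V37 and S9 (R10), but V37 is never established. S1 would need U8, S7, and V32 (R5), but S7 is never established. S7 would need P3 and U26 (R3), but U26 is never established.

S16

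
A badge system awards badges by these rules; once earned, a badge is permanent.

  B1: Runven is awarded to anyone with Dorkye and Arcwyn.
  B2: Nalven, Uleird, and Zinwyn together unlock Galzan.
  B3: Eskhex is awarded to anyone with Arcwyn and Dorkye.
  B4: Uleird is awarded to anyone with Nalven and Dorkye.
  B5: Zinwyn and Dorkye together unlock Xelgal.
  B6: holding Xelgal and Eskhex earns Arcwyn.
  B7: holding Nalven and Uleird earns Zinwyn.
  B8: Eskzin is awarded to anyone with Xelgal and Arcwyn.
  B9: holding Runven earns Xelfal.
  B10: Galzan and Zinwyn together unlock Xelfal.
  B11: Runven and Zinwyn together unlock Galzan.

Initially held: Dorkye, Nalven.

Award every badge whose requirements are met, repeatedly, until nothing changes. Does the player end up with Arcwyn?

No

Arcwyn would need Xelgal and Eskhex (B6), but Eskhex is never earned.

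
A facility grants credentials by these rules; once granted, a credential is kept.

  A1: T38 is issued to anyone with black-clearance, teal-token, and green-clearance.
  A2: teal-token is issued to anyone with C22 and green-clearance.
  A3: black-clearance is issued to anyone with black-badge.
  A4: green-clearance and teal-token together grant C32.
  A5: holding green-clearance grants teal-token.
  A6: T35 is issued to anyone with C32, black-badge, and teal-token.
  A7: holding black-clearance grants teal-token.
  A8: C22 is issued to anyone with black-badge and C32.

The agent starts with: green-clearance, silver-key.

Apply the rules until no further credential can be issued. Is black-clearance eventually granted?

No

black-clearance would need black-badge (A3), but black-badge is never granted.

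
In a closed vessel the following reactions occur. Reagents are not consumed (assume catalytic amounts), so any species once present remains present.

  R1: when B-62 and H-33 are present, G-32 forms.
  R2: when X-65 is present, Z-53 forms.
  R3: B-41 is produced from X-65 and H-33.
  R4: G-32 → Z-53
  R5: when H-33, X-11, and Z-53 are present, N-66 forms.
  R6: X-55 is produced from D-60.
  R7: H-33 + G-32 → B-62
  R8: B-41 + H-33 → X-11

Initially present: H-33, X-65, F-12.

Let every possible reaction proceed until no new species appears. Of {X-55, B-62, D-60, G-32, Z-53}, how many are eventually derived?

X-65 present → Z-53 forms (R2).
X-55 would need D-60 (R6), but D-60 never forms.
B-62 would need H-33 and G-32 (R7), but G-32 never forms.
No rule produces D-60, and it is not given.
G-32 would need B-62 and H-33 (R1), but B-62 never forms.
Z-53: reached.
Reached: Z-53 — 1 of the 5.

1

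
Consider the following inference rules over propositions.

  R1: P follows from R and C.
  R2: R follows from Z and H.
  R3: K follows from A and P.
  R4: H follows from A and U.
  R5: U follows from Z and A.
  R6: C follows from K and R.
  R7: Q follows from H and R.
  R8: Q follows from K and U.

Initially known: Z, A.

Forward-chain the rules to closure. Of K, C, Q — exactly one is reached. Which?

Z and A hold, so U follows (R5).
A and U hold, so H follows (R4).
Z and H hold, so R follows (R2).
H and R hold, so Q follows (R7).
C would need K and R (R6), but K is never established. K would need A and P (R3), but P is never established.

Q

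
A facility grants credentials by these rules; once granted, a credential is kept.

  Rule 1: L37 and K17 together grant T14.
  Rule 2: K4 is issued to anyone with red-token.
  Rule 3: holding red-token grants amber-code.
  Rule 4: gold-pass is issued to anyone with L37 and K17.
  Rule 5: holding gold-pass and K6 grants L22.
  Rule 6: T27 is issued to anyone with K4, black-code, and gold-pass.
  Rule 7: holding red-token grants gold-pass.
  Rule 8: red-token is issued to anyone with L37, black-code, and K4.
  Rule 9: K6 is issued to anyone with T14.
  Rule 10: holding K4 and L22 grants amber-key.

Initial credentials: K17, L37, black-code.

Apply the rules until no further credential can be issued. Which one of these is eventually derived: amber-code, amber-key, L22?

Holding L37 and K17 grants T14 (Rule 1).
Holding L37 and K17 grants gold-pass (Rule 4).
Holding T14 grants K6 (Rule 9).
Holding gold-pass and K6 grants L22 (Rule 5).
amber-code would need red-token (Rule 3), but red-token is never granted. amber-key would need K4 and L22 (Rule 10), but K4 is never granted.

L22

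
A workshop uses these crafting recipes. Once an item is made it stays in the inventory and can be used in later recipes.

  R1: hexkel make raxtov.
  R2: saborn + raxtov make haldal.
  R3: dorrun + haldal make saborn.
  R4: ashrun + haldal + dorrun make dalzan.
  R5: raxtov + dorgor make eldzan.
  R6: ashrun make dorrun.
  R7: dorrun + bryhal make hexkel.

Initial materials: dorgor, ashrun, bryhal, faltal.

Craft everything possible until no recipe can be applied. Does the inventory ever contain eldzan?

Yes

Using R6, ashrun makes dorrun.
Using R7, dorrun and bryhal make hexkel.
hexkel → raxtov (R1).
raxtov + dorgor → eldzan (R5).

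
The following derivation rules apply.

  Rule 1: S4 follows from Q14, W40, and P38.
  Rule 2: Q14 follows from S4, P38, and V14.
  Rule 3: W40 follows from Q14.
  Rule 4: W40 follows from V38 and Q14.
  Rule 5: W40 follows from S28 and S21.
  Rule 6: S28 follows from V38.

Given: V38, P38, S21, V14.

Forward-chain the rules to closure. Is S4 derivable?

No

S4 would need Q14, W40, and P38 (Rule 1), but Q14 is never established.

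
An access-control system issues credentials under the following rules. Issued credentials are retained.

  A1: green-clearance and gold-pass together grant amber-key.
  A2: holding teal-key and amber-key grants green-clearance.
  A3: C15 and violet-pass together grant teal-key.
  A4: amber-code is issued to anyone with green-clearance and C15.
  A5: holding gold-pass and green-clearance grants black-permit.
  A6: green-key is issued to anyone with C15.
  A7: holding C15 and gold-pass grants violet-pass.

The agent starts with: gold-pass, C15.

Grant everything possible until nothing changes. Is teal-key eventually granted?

Yes

Holding C15 and gold-pass grants violet-pass (A7).
Holding C15 and violet-pass grants teal-key (A3).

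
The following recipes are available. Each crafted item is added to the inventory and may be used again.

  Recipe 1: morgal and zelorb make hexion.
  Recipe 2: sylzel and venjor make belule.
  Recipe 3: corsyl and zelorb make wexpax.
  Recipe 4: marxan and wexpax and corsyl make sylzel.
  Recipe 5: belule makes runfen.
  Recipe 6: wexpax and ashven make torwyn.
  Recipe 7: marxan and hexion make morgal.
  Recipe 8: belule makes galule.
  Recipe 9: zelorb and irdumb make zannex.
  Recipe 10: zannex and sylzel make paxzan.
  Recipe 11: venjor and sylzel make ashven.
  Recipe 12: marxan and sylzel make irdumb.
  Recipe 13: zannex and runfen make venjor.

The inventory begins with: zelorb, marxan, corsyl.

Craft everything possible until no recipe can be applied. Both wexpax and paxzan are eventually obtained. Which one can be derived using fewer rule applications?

wexpax

wexpax: corsyl and zelorb → wexpax (Recipe 3). [1 rule application]
paxzan: Using Recipe 3, corsyl and zelorb make wexpax. Using Recipe 4, marxan, wexpax, and corsyl make sylzel. Using Recipe 12, marxan and sylzel make irdumb. zelorb and irdumb → zannex (Recipe 9). zannex and sylzel → paxzan (Recipe 10). [5 rule applications]
wexpax needs fewer.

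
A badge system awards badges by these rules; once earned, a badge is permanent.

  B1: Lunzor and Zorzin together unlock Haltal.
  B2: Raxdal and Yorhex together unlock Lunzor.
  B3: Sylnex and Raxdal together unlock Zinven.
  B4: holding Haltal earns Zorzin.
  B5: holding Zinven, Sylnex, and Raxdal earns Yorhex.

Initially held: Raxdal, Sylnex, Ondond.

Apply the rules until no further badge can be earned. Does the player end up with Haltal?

No

Haltal would need Lunzor and Zorzin (B1), but Zorzin is never earned.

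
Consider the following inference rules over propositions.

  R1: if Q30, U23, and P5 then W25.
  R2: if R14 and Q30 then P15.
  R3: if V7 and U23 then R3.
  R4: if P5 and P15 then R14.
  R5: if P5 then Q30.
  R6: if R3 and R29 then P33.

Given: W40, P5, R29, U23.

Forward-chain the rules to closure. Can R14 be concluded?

No

R14 would need P5 and P15 (R4), but P15 is never established.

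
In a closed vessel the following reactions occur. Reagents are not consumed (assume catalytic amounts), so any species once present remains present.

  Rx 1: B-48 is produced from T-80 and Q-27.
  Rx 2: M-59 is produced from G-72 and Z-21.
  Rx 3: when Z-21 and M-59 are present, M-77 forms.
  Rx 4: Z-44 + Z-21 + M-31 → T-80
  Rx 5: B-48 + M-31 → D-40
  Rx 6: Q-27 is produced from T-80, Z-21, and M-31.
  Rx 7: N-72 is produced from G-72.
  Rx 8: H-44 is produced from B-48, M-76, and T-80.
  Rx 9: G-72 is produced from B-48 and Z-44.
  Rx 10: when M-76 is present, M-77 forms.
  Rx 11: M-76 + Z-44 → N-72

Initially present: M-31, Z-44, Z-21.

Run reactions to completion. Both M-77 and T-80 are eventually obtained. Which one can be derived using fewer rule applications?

T-80: Z-44, Z-21, and M-31 present → T-80 forms (Rx 4). [1 rule application]
M-77: Z-44, Z-21, and M-31 present → T-80 forms (Rx 4). T-80, Z-21, and M-31 present → Q-27 forms (Rx 6). T-80 and Q-27 present → B-48 forms (Rx 1). B-48 and Z-44 present → G-72 forms (Rx 9). G-72 and Z-21 present → M-59 forms (Rx 2). Z-21 and M-59 present → M-77 forms (Rx 3). [6 rule applications]
T-80 needs fewer.

T-80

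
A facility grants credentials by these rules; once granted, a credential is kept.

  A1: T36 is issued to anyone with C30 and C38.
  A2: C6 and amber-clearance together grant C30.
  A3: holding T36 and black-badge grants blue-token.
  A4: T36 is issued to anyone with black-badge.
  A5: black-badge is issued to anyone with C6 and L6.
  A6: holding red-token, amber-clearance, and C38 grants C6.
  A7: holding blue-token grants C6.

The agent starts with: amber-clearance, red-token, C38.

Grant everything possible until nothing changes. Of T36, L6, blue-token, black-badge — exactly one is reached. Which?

Holding red-token, amber-clearance, and C38 grants C6 (A6).
Holding C6 and amber-clearance grants C30 (A2).
Holding C30 and C38 grants T36 (A1).
No rule produces L6, and it is not given. black-badge would need C6 and L6 (A5), but L6 is never granted. blue-token would need T36 and black-badge (A3), but black-badge is never granted.

T36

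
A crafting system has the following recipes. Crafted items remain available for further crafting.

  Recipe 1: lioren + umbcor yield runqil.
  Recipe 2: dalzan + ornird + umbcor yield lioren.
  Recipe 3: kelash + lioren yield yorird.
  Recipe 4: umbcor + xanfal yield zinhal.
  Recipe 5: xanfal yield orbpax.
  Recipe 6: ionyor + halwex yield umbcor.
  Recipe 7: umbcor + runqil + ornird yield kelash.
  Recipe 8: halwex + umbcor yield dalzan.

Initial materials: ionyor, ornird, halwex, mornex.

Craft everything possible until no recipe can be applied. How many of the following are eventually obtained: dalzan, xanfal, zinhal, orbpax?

Using Recipe 6, ionyor and halwex make umbcor.
Using Recipe 8, halwex and umbcor make dalzan.
dalzan: reached.
No rule produces xanfal, and it is not given.
zinhal would need umbcor and xanfal (Recipe 4), but xanfal is never obtained.
orbpax would need xanfal (Recipe 5), but xanfal is never obtained.
Reached: dalzan — 1 of the 4.

1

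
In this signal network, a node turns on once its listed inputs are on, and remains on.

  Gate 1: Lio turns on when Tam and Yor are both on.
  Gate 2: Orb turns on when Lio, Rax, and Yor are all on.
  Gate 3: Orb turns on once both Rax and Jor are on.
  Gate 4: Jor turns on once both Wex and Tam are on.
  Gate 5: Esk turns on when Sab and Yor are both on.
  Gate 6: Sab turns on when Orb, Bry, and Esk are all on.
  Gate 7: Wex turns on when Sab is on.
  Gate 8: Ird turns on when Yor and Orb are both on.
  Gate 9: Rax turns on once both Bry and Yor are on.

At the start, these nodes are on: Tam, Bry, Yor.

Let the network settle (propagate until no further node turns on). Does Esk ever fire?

No

Esk would need Sab and Yor (Gate 5), but Sab never turns on.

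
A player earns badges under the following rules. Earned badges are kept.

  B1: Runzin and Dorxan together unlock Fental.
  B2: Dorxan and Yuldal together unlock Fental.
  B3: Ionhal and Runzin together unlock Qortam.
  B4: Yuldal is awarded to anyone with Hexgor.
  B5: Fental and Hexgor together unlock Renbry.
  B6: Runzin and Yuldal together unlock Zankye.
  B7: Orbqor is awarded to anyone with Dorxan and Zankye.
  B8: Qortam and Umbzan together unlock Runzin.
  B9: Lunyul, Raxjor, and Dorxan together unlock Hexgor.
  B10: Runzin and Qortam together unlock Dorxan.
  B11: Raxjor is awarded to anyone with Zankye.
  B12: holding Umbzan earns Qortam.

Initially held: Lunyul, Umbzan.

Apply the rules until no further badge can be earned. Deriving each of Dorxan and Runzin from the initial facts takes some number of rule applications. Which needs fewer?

Runzin

Runzin: With Umbzan, Qortam is earned (B12). With Qortam and Umbzan, Runzin is earned (B8). [2 rule applications]
Dorxan: With Umbzan, Qortam is earned (B12). With Qortam and Umbzan, Runzin is earned (B8). With Runzin and Qortam, Dorxan is earned (B10). [3 rule applications]
Runzin needs fewer.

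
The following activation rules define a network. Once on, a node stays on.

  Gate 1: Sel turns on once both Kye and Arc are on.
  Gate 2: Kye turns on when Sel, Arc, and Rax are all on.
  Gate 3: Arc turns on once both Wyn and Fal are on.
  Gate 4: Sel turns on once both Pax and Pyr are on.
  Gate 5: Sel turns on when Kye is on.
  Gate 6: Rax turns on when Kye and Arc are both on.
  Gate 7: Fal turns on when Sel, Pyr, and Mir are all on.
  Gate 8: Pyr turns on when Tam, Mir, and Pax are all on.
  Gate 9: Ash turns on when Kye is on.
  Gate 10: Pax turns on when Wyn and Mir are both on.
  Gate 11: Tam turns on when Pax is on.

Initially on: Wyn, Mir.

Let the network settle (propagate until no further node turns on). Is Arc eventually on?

Gate 10: Wyn and Mir on → Pax on.
Gate 11: Pax on → Tam on.
Gate 8: Tam, Mir, and Pax on → Pyr on.
Pax and Pyr are on, so Sel turns on (Gate 4).
Gate 7: Sel, Pyr, and Mir on → Fal on.
Wyn and Fal are on, so Arc turns on (Gate 3).

Yes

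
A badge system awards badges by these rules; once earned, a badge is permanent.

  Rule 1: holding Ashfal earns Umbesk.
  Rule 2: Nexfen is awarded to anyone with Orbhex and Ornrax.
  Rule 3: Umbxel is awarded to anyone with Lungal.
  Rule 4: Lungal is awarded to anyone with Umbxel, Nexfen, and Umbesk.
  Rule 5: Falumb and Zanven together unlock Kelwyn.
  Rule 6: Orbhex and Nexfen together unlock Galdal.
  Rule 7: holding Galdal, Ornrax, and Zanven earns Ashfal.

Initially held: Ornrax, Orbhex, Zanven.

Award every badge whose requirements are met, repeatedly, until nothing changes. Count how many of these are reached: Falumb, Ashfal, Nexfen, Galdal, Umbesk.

4

With Orbhex and Ornrax, Nexfen is earned (Rule 2).
With Orbhex and Nexfen, Galdal is earned (Rule 6).
With Galdal, Ornrax, and Zanven, Ashfal is earned (Rule 7).
With Ashfal, Umbesk is earned (Rule 1).
No rule produces Falumb, and it is not given.
Ashfal: reached.
Nexfen: reached.
Galdal: reached.
Umbesk: reached.
Reached: Ashfal, Nexfen, Galdal, and Umbesk — 4 of the 5.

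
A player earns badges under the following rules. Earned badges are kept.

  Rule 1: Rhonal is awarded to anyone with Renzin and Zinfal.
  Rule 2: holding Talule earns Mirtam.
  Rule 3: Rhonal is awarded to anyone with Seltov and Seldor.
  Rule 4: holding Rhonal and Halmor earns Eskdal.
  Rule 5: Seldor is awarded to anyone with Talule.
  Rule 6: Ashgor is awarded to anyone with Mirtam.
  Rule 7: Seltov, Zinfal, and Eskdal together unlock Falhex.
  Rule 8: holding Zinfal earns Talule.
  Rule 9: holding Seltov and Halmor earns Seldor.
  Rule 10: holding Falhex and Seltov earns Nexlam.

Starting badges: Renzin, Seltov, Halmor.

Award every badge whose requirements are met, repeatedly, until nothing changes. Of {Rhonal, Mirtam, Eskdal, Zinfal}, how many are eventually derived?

2

With Seltov and Halmor, Seldor is earned (Rule 9).
With Seltov and Seldor, Rhonal is earned (Rule 3).
With Rhonal and Halmor, Eskdal is earned (Rule 4).
Rhonal: reached.
Mirtam would need Talule (Rule 2), but Talule is never earned.
Eskdal: reached.
No rule produces Zinfal, and it is not given.
Reached: Rhonal and Eskdal — 2 of the 4.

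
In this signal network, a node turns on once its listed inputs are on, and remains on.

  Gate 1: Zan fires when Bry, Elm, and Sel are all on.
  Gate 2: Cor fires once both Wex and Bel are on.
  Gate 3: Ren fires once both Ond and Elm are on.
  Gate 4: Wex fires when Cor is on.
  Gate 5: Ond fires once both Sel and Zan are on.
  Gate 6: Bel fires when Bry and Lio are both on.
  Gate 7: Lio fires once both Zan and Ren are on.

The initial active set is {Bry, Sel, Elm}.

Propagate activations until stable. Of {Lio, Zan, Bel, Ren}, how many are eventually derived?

4

Bry, Elm, and Sel are on, so Zan fires (Gate 1).
Sel and Zan are on, so Ond fires (Gate 5).
Gate 3: Ond and Elm on → Ren on.
Gate 7: Zan and Ren on → Lio on.
Bry and Lio are on, so Bel fires (Gate 6).
Lio: reached.
Zan: reached.
Bel: reached.
Ren: reached.
All 4 are reached.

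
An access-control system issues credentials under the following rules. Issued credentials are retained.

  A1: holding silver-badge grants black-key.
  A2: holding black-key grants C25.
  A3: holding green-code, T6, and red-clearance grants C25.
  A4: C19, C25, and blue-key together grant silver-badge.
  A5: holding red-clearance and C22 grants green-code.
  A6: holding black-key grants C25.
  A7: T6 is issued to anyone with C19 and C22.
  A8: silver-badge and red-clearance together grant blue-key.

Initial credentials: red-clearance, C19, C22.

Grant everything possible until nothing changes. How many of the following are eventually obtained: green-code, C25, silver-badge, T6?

3

Holding red-clearance and C22 grants green-code (A5).
Holding C19 and C22 grants T6 (A7).
Holding green-code, T6, and red-clearance grants C25 (A3).
green-code: reached.
C25: reached.
silver-badge would need C19, C25, and blue-key (A4), but blue-key is never granted.
T6: reached.
Reached: green-code, C25, and T6 — 3 of the 4.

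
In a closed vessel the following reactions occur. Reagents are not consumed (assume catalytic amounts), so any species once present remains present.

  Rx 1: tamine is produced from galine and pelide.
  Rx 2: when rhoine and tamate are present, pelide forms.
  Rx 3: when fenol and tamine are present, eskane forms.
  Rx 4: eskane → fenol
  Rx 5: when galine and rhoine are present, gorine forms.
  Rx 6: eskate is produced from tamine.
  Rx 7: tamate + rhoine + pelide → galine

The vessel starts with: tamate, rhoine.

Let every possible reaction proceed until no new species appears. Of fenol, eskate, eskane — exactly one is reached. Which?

rhoine and tamate present → pelide forms (Rx 2).
tamate, rhoine, and pelide present → galine forms (Rx 7).
galine and pelide present → tamine forms (Rx 1).
tamine present → eskate forms (Rx 6).
fenol would need eskane (Rx 4), but eskane never forms. eskane would need fenol and tamine (Rx 3), but fenol never forms.

eskate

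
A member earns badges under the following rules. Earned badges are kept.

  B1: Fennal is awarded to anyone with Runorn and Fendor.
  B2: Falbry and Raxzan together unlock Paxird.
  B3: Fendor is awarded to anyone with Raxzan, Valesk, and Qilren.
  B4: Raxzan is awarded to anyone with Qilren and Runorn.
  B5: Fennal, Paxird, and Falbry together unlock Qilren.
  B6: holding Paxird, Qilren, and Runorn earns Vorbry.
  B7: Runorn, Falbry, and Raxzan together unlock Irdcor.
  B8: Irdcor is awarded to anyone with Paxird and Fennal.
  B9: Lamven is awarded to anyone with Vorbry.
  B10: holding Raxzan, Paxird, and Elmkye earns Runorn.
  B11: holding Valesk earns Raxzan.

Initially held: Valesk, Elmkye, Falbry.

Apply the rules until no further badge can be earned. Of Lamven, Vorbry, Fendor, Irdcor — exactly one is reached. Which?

With Valesk, Raxzan is earned (B11).
With Falbry and Raxzan, Paxird is earned (B2).
With Raxzan, Paxird, and Elmkye, Runorn is earned (B10).
With Runorn, Falbry, and Raxzan, Irdcor is earned (B7).
Vorbry would need Paxird, Qilren, and Runorn (B6), but Qilren is never earned. Fendor would need Raxzan, Valesk, and Qilren (B3), but Qilren is never earned. Lamven would need Vorbry (B9), but Vorbry is never earned.

Irdcor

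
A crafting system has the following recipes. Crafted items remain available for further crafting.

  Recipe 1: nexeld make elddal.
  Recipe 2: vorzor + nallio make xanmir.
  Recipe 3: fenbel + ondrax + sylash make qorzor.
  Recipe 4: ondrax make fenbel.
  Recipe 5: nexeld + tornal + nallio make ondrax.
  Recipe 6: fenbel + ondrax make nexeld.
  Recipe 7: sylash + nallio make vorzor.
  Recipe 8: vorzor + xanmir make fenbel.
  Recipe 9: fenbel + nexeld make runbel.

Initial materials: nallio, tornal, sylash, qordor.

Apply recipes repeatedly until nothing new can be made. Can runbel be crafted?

No

runbel would need fenbel and nexeld (Recipe 9), but nexeld is never obtained.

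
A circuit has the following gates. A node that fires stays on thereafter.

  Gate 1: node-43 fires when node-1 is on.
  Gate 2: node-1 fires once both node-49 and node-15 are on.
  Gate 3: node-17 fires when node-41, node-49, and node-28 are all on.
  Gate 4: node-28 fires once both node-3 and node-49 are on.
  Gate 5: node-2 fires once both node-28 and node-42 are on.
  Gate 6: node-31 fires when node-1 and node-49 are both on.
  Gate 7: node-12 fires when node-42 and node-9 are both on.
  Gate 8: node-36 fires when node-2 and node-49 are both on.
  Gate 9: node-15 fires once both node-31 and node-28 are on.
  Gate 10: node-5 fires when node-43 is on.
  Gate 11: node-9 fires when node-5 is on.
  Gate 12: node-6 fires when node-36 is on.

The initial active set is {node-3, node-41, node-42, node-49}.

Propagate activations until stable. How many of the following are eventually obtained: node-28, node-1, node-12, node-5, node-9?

1

node-3 and node-49 are on, so node-28 fires (Gate 4).
node-28: reached.
node-1 would need node-49 and node-15 (Gate 2), but node-15 never turns on.
node-12 would need node-42 and node-9 (Gate 7), but node-9 never turns on.
node-5 would need node-43 (Gate 10), but node-43 never turns on.
node-9 would need node-5 (Gate 11), but node-5 never turns on.
Reached: node-28 — 1 of the 5.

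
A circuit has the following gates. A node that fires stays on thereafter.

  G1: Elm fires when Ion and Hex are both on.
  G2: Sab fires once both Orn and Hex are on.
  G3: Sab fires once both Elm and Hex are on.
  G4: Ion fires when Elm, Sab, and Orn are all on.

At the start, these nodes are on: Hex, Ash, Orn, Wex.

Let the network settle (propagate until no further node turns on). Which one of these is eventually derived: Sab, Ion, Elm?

Orn and Hex are on, so Sab fires (G2).
Elm would need Ion and Hex (G1), but Ion never turns on. Ion would need Elm, Sab, and Orn (G4), but Elm never turns on.

Sab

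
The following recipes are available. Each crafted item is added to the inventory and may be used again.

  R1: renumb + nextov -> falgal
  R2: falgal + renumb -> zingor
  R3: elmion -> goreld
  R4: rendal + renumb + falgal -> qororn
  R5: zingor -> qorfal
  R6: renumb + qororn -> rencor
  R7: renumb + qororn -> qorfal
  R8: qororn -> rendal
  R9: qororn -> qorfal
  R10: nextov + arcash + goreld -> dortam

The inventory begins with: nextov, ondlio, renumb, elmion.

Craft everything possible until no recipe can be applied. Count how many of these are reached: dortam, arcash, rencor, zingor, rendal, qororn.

1

renumb + nextov -> falgal (R1).
falgal + renumb -> zingor (R2).
dortam would need nextov, arcash, and goreld (R10), but arcash is never obtained.
No rule produces arcash, and it is not given.
rencor would need renumb and qororn (R6), but qororn is never obtained.
zingor: reached.
rendal would need qororn (R8), but qororn is never obtained.
qororn would need rendal, renumb, and falgal (R4), but rendal is never obtained.
Reached: zingor — 1 of the 6.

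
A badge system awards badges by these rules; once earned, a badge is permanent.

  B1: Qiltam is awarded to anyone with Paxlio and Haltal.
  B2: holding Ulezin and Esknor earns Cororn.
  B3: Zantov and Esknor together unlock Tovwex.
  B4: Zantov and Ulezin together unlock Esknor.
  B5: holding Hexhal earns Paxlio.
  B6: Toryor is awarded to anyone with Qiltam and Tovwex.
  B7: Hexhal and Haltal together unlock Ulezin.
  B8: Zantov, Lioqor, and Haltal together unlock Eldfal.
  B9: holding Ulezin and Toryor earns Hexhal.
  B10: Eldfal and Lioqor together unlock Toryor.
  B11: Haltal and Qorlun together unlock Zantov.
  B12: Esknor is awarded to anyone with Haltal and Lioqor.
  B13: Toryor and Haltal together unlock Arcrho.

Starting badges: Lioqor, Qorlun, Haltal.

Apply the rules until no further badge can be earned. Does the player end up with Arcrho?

Yes

With Haltal and Qorlun, Zantov is earned (B11).
With Zantov, Lioqor, and Haltal, Eldfal is earned (B8).
With Eldfal and Lioqor, Toryor is earned (B10).
With Toryor and Haltal, Arcrho is earned (B13).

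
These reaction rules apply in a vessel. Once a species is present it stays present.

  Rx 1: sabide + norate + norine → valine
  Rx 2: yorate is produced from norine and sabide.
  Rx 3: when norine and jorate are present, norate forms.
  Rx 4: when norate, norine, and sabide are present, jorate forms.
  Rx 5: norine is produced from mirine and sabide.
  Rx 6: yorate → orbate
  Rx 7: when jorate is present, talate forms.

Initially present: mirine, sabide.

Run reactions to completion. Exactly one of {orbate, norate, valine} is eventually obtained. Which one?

orbate

mirine and sabide present → norine forms (Rx 5).
norine and sabide present → yorate forms (Rx 2).
yorate present → orbate forms (Rx 6).
valine would need sabide, norate, and norine (Rx 1), but norate never forms. norate would need norine and jorate (Rx 3), but jorate never forms.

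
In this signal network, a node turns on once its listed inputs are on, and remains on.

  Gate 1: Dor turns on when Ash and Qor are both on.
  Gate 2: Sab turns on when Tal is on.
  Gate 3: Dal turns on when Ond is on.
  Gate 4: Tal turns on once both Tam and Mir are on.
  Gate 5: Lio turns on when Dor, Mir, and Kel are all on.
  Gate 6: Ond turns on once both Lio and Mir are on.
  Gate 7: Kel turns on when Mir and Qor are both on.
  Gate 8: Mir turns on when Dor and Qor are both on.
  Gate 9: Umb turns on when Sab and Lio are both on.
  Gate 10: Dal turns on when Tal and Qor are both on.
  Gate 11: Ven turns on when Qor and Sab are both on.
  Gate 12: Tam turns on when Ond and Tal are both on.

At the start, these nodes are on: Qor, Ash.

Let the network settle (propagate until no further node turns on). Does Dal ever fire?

Ash and Qor are on, so Dor turns on (Gate 1).
Dor and Qor are on, so Mir turns on (Gate 8).
Mir and Qor are on, so Kel turns on (Gate 7).
Gate 5: Dor, Mir, and Kel on → Lio on.
Gate 6: Lio and Mir on → Ond on.
Ond is on, so Dal turns on (Gate 3).

Yes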